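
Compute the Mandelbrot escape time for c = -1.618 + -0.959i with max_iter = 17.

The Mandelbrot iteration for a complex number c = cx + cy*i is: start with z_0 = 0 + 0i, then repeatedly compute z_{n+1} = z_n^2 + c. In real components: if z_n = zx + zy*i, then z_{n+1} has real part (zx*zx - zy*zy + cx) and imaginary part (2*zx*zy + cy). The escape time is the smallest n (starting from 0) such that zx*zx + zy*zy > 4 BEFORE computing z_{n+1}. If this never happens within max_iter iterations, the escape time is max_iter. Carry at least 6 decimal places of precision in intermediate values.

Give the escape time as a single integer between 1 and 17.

z_0 = 0 + 0i, c = -1.6180 + -0.9590i
Iter 1: z = -1.6180 + -0.9590i, |z|^2 = 3.5376
Iter 2: z = 0.0802 + 2.1443i, |z|^2 = 4.6046
Escaped at iteration 2

Answer: 2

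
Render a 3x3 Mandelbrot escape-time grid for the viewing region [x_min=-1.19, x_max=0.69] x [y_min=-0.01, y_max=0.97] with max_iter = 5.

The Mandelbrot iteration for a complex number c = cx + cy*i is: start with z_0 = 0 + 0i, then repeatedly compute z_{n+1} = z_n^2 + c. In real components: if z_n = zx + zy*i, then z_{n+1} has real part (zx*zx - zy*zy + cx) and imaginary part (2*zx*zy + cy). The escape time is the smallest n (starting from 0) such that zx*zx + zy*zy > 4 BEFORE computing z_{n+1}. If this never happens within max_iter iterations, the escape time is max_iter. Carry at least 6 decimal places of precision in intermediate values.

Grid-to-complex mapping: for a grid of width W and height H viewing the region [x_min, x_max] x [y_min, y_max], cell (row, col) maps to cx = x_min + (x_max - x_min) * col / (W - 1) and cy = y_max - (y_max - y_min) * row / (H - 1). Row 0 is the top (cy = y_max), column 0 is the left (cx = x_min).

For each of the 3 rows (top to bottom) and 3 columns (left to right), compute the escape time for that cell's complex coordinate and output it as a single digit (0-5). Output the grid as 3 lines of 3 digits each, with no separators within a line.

Answer: 352
553
553

Derivation:
(row=0, col=0): c = -1.1900 + 0.9700i → escape time 3
(row=0, col=1): c = -0.2500 + 0.9700i → escape time 5
(row=0, col=2): c = 0.6900 + 0.9700i → escape time 2
(row=1, col=0): c = -1.1900 + 0.4800i → escape time 5
(row=1, col=1): c = -0.2500 + 0.4800i → escape time 5
(row=1, col=2): c = 0.6900 + 0.4800i → escape time 3
(row=2, col=0): c = -1.1900 + -0.0100i → escape time 5
(row=2, col=1): c = -0.2500 + -0.0100i → escape time 5
(row=2, col=2): c = 0.6900 + -0.0100i → escape time 3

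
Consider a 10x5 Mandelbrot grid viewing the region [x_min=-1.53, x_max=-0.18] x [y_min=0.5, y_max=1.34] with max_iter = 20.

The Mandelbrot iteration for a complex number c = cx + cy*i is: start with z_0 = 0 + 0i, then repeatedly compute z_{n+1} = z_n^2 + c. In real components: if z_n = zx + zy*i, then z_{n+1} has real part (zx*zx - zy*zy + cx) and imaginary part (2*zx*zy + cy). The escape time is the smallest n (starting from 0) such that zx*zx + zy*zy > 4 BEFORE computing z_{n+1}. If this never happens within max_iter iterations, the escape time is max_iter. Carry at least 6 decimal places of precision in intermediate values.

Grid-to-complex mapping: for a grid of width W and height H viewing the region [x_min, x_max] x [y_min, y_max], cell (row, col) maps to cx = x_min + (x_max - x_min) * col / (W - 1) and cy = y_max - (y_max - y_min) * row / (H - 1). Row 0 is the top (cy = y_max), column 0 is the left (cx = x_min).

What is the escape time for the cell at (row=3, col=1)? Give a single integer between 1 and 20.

Answer: 3

Derivation:
z_0 = 0 + 0i, c = -1.3800 + 0.7100i
Iter 1: z = -1.3800 + 0.7100i, |z|^2 = 2.4085
Iter 2: z = 0.0203 + -1.2496i, |z|^2 = 1.5619
Iter 3: z = -2.9411 + 0.6593i, |z|^2 = 9.0846
Escaped at iteration 3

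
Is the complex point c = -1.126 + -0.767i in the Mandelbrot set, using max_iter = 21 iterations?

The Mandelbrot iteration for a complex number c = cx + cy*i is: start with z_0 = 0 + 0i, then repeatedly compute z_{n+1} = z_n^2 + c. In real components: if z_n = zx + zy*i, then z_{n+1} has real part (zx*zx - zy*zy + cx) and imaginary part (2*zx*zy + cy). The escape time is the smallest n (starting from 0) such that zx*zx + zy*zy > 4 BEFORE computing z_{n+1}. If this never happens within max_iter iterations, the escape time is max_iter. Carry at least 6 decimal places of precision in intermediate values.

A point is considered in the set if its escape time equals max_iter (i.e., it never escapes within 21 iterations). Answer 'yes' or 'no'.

z_0 = 0 + 0i, c = -1.1260 + -0.7670i
Iter 1: z = -1.1260 + -0.7670i, |z|^2 = 1.8562
Iter 2: z = -0.4464 + 0.9603i, |z|^2 = 1.1214
Iter 3: z = -1.8489 + -1.6244i, |z|^2 = 6.0569
Escaped at iteration 3

Answer: no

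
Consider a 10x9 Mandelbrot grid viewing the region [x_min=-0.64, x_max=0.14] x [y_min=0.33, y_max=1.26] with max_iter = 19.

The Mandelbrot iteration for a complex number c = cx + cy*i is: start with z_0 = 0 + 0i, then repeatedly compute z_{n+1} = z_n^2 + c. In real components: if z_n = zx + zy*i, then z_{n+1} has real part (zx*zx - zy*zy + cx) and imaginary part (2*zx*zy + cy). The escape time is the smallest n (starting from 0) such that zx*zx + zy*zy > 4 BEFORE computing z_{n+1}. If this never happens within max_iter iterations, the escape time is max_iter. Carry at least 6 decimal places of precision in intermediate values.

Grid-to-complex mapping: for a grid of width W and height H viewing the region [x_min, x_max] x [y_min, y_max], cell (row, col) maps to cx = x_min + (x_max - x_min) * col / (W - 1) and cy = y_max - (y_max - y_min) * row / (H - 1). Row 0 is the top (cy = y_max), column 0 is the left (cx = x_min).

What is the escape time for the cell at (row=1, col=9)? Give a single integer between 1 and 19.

z_0 = 0 + 0i, c = 0.1400 + 1.1438i
Iter 1: z = 0.1400 + 1.1438i, |z|^2 = 1.3278
Iter 2: z = -1.1486 + 1.4640i, |z|^2 = 3.4625
Iter 3: z = -0.6841 + -2.2192i, |z|^2 = 5.3930
Escaped at iteration 3

Answer: 3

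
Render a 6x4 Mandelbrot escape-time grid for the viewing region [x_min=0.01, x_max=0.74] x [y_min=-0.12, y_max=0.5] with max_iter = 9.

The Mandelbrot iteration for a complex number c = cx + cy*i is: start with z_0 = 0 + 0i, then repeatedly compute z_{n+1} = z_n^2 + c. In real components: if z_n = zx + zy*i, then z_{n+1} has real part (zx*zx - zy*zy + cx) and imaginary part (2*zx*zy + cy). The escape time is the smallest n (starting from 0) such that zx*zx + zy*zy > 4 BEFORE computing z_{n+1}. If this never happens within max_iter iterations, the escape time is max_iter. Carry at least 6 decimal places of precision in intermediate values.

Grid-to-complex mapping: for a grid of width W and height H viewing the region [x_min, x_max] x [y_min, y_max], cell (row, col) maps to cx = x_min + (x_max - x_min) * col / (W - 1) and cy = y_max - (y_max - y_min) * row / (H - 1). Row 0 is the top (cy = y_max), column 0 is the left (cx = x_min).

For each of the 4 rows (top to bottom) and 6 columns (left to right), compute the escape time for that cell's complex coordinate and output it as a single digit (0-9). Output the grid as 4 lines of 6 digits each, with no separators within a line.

Answer: 999633
999843
999643
999643

Derivation:
(row=0, col=0): c = 0.0100 + 0.5000i → escape time 9
(row=0, col=1): c = 0.1560 + 0.5000i → escape time 9
(row=0, col=2): c = 0.3020 + 0.5000i → escape time 9
(row=0, col=3): c = 0.4480 + 0.5000i → escape time 6
(row=0, col=4): c = 0.5940 + 0.5000i → escape time 3
(row=0, col=5): c = 0.7400 + 0.5000i → escape time 3
(row=1, col=0): c = 0.0100 + 0.2933i → escape time 9
(row=1, col=1): c = 0.1560 + 0.2933i → escape time 9
(row=1, col=2): c = 0.3020 + 0.2933i → escape time 9
(row=1, col=3): c = 0.4480 + 0.2933i → escape time 8
(row=1, col=4): c = 0.5940 + 0.2933i → escape time 4
(row=1, col=5): c = 0.7400 + 0.2933i → escape time 3
(row=2, col=0): c = 0.0100 + 0.0867i → escape time 9
(row=2, col=1): c = 0.1560 + 0.0867i → escape time 9
(row=2, col=2): c = 0.3020 + 0.0867i → escape time 9
(row=2, col=3): c = 0.4480 + 0.0867i → escape time 6
(row=2, col=4): c = 0.5940 + 0.0867i → escape time 4
(row=2, col=5): c = 0.7400 + 0.0867i → escape time 3
(row=3, col=0): c = 0.0100 + -0.1200i → escape time 9
(row=3, col=1): c = 0.1560 + -0.1200i → escape time 9
(row=3, col=2): c = 0.3020 + -0.1200i → escape time 9
(row=3, col=3): c = 0.4480 + -0.1200i → escape time 6
(row=3, col=4): c = 0.5940 + -0.1200i → escape time 4
(row=3, col=5): c = 0.7400 + -0.1200i → escape time 3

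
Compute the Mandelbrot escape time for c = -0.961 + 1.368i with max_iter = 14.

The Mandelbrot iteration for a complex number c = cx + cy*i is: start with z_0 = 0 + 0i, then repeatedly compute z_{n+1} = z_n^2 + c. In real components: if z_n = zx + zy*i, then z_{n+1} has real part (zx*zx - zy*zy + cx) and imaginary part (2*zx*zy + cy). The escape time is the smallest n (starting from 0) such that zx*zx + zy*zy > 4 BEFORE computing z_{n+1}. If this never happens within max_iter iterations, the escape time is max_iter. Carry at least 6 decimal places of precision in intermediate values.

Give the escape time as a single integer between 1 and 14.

z_0 = 0 + 0i, c = -0.9610 + 1.3680i
Iter 1: z = -0.9610 + 1.3680i, |z|^2 = 2.7949
Iter 2: z = -1.9089 + -1.2613i, |z|^2 = 5.2348
Escaped at iteration 2

Answer: 2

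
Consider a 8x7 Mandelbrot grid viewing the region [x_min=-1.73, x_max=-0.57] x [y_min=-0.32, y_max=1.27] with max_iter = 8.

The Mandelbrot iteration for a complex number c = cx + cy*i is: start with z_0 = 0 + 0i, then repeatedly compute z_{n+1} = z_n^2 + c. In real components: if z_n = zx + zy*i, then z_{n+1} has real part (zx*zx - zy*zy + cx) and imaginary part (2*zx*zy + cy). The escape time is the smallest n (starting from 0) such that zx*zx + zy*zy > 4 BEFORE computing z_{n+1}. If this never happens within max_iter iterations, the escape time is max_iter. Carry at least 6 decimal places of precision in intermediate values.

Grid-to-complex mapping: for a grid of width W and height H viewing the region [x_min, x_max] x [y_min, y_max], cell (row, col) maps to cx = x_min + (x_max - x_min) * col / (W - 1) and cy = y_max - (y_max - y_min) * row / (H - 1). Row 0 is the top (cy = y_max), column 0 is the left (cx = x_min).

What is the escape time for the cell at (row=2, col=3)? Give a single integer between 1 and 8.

z_0 = 0 + 0i, c = -1.2329 + 0.7400i
Iter 1: z = -1.2329 + 0.7400i, |z|^2 = 2.0675
Iter 2: z = -0.2605 + -1.0846i, |z|^2 = 1.2443
Iter 3: z = -2.3414 + 1.3051i, |z|^2 = 7.1856
Escaped at iteration 3

Answer: 3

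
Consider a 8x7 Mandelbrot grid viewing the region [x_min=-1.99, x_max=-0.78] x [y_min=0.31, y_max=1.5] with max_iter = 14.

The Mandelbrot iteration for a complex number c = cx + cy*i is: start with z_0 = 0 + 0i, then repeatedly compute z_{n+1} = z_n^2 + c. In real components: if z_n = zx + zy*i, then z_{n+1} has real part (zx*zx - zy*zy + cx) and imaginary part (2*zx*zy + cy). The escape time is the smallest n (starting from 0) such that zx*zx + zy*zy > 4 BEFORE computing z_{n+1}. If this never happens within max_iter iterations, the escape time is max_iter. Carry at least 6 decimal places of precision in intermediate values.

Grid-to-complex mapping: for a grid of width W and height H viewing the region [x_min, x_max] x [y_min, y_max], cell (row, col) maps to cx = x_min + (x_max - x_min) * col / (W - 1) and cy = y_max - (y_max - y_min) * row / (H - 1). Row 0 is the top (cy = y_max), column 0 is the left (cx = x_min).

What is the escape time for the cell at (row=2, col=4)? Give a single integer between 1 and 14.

Answer: 3

Derivation:
z_0 = 0 + 0i, c = -1.2986 + 1.1033i
Iter 1: z = -1.2986 + 1.1033i, |z|^2 = 2.9036
Iter 2: z = -0.8296 + -1.7622i, |z|^2 = 3.7936
Iter 3: z = -3.7156 + 4.0272i, |z|^2 = 30.0241
Escaped at iteration 3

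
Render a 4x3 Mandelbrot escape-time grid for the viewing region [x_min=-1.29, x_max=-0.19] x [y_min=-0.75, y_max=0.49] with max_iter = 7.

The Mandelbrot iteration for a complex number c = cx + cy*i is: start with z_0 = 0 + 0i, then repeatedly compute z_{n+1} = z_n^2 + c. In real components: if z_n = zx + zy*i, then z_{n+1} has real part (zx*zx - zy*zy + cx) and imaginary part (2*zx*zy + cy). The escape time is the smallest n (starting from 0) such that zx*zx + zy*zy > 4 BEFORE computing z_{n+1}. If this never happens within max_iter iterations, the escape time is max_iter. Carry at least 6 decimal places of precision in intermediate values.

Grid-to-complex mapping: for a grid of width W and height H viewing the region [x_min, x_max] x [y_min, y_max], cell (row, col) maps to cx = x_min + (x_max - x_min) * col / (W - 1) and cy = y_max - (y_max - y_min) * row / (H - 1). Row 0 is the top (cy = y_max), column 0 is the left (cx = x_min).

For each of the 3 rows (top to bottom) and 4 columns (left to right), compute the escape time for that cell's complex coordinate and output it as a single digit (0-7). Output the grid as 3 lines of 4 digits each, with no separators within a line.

(row=0, col=0): c = -1.2900 + 0.4900i → escape time 4
(row=0, col=1): c = -0.9233 + 0.4900i → escape time 5
(row=0, col=2): c = -0.5567 + 0.4900i → escape time 7
(row=0, col=3): c = -0.1900 + 0.4900i → escape time 7
(row=1, col=0): c = -1.2900 + -0.1300i → escape time 7
(row=1, col=1): c = -0.9233 + -0.1300i → escape time 7
(row=1, col=2): c = -0.5567 + -0.1300i → escape time 7
(row=1, col=3): c = -0.1900 + -0.1300i → escape time 7
(row=2, col=0): c = -1.2900 + -0.7500i → escape time 3
(row=2, col=1): c = -0.9233 + -0.7500i → escape time 4
(row=2, col=2): c = -0.5567 + -0.7500i → escape time 6
(row=2, col=3): c = -0.1900 + -0.7500i → escape time 7

Answer: 4577
7777
3467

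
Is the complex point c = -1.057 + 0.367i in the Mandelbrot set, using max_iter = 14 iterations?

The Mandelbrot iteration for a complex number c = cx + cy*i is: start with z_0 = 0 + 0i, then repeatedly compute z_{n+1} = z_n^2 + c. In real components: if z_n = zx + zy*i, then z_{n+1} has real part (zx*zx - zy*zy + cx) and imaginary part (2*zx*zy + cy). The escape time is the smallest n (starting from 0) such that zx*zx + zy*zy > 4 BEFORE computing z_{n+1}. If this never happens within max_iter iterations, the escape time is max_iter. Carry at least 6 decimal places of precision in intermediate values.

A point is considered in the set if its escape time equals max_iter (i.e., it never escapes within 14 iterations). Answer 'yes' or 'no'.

z_0 = 0 + 0i, c = -1.0570 + 0.3670i
Iter 1: z = -1.0570 + 0.3670i, |z|^2 = 1.2519
Iter 2: z = -0.0744 + -0.4088i, |z|^2 = 0.1727
Iter 3: z = -1.2186 + 0.4279i, |z|^2 = 1.6681
Iter 4: z = 0.2449 + -0.6758i, |z|^2 = 0.5167
Iter 5: z = -1.4537 + 0.0359i, |z|^2 = 2.1146
Iter 6: z = 1.0550 + 0.2625i, |z|^2 = 1.1820
Iter 7: z = -0.0128 + 0.9209i, |z|^2 = 0.8481
Iter 8: z = -1.9048 + 0.3433i, |z|^2 = 3.7462
Iter 9: z = 2.4534 + -0.9410i, |z|^2 = 6.9048
Escaped at iteration 9

Answer: no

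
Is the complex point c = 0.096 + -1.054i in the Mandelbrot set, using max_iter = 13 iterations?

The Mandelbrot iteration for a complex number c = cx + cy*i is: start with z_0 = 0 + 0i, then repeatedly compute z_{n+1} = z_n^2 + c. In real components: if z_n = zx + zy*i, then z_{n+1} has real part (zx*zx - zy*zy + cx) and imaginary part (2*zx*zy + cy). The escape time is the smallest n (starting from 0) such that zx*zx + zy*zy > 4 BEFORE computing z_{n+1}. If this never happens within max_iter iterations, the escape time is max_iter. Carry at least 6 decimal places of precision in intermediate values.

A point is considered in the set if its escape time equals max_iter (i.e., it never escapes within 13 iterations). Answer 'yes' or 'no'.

Answer: no

Derivation:
z_0 = 0 + 0i, c = 0.0960 + -1.0540i
Iter 1: z = 0.0960 + -1.0540i, |z|^2 = 1.1201
Iter 2: z = -1.0057 + -1.2564i, |z|^2 = 2.5899
Iter 3: z = -0.4710 + 1.4731i, |z|^2 = 2.3918
Iter 4: z = -1.8520 + -2.4417i, |z|^2 = 9.3919
Escaped at iteration 4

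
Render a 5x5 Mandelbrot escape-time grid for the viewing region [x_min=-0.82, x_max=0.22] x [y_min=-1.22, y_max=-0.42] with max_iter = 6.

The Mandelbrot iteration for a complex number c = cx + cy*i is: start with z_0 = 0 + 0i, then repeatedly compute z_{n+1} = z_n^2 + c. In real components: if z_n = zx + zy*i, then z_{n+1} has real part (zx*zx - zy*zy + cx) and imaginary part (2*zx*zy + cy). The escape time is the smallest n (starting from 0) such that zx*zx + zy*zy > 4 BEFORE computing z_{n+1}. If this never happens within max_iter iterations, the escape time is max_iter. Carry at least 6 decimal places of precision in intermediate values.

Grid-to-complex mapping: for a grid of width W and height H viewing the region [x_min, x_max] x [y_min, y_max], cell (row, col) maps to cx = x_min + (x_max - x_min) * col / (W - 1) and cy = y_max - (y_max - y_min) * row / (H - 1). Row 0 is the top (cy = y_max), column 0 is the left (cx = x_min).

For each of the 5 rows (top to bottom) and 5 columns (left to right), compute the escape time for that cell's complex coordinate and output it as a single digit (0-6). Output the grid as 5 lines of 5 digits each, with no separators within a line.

(row=0, col=0): c = -0.8200 + -0.4200i → escape time 6
(row=0, col=1): c = -0.5600 + -0.4200i → escape time 6
(row=0, col=2): c = -0.3000 + -0.4200i → escape time 6
(row=0, col=3): c = -0.0400 + -0.4200i → escape time 6
(row=0, col=4): c = 0.2200 + -0.4200i → escape time 6
(row=1, col=0): c = -0.8200 + -0.6200i → escape time 5
(row=1, col=1): c = -0.5600 + -0.6200i → escape time 6
(row=1, col=2): c = -0.3000 + -0.6200i → escape time 6
(row=1, col=3): c = -0.0400 + -0.6200i → escape time 6
(row=1, col=4): c = 0.2200 + -0.6200i → escape time 6
(row=2, col=0): c = -0.8200 + -0.8200i → escape time 4
(row=2, col=1): c = -0.5600 + -0.8200i → escape time 4
(row=2, col=2): c = -0.3000 + -0.8200i → escape time 6
(row=2, col=3): c = -0.0400 + -0.8200i → escape time 6
(row=2, col=4): c = 0.2200 + -0.8200i → escape time 5
(row=3, col=0): c = -0.8200 + -1.0200i → escape time 3
(row=3, col=1): c = -0.5600 + -1.0200i → escape time 4
(row=3, col=2): c = -0.3000 + -1.0200i → escape time 5
(row=3, col=3): c = -0.0400 + -1.0200i → escape time 6
(row=3, col=4): c = 0.2200 + -1.0200i → escape time 4
(row=4, col=0): c = -0.8200 + -1.2200i → escape time 3
(row=4, col=1): c = -0.5600 + -1.2200i → escape time 3
(row=4, col=2): c = -0.3000 + -1.2200i → escape time 3
(row=4, col=3): c = -0.0400 + -1.2200i → escape time 3
(row=4, col=4): c = 0.2200 + -1.2200i → escape time 2

Answer: 66666
56666
44665
34564
33332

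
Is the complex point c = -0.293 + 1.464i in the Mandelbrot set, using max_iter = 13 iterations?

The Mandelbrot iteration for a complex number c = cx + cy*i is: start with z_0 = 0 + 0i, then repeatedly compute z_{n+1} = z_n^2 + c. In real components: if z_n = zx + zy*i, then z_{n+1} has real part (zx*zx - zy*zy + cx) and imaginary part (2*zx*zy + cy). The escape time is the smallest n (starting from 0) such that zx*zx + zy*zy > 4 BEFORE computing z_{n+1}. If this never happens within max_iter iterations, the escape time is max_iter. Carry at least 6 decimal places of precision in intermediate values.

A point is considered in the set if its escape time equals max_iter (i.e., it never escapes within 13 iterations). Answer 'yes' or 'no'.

z_0 = 0 + 0i, c = -0.2930 + 1.4640i
Iter 1: z = -0.2930 + 1.4640i, |z|^2 = 2.2291
Iter 2: z = -2.3504 + 0.6061i, |z|^2 = 5.8920
Escaped at iteration 2

Answer: no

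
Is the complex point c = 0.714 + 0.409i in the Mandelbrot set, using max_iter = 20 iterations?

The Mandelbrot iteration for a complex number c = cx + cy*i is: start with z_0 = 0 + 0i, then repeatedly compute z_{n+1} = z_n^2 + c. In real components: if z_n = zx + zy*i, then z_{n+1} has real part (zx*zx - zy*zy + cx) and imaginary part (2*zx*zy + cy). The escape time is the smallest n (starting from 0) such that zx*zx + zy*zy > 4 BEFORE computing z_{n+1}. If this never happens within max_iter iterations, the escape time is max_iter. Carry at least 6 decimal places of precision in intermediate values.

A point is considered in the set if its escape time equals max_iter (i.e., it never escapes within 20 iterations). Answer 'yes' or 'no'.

z_0 = 0 + 0i, c = 0.7140 + 0.4090i
Iter 1: z = 0.7140 + 0.4090i, |z|^2 = 0.6771
Iter 2: z = 1.0565 + 0.9931i, |z|^2 = 2.1024
Iter 3: z = 0.8441 + 2.5073i, |z|^2 = 6.9993
Escaped at iteration 3

Answer: no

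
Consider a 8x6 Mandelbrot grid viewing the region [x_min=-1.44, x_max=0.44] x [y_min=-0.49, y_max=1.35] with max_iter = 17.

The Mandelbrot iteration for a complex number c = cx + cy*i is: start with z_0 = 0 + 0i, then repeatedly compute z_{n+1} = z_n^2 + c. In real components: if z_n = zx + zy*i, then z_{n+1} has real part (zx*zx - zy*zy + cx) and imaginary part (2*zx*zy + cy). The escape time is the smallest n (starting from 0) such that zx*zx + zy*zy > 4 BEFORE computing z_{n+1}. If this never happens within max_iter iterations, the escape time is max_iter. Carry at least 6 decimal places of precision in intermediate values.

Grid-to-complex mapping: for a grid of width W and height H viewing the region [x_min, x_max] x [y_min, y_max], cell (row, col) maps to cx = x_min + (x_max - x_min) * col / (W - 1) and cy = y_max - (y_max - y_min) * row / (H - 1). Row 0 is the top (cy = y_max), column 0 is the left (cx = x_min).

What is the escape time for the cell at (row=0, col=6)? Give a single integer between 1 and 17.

Answer: 2

Derivation:
z_0 = 0 + 0i, c = 0.1714 + 1.3500i
Iter 1: z = 0.1714 + 1.3500i, |z|^2 = 1.8519
Iter 2: z = -1.6217 + 1.8129i, |z|^2 = 5.9163
Escaped at iteration 2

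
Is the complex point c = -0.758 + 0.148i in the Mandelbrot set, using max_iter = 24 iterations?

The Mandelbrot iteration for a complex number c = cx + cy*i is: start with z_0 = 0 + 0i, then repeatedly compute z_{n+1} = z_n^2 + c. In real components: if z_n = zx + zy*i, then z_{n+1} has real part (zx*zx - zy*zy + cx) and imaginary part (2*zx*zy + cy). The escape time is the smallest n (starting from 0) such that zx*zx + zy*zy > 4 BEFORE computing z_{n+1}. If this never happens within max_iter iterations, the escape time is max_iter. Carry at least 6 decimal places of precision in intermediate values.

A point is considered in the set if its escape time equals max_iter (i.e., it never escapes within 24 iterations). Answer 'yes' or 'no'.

Answer: no

Derivation:
z_0 = 0 + 0i, c = -0.7580 + 0.1480i
Iter 1: z = -0.7580 + 0.1480i, |z|^2 = 0.5965
Iter 2: z = -0.2053 + -0.0764i, |z|^2 = 0.0480
Iter 3: z = -0.7217 + 0.1794i, |z|^2 = 0.5530
Iter 4: z = -0.2694 + -0.1109i, |z|^2 = 0.0849
Iter 5: z = -0.6977 + 0.2077i, |z|^2 = 0.5300
Iter 6: z = -0.3143 + -0.1419i, |z|^2 = 0.1189
Iter 7: z = -0.6793 + 0.2372i, |z|^2 = 0.5178
Iter 8: z = -0.3528 + -0.1743i, |z|^2 = 0.1548
Iter 9: z = -0.6639 + 0.2710i, |z|^2 = 0.5142
Iter 10: z = -0.3906 + -0.2118i, |z|^2 = 0.1974
Iter 11: z = -0.6503 + 0.3135i, |z|^2 = 0.5211
Iter 12: z = -0.4334 + -0.2597i, |z|^2 = 0.2553
Iter 13: z = -0.6376 + 0.3731i, |z|^2 = 0.5457
Iter 14: z = -0.4907 + -0.3277i, |z|^2 = 0.3482
Iter 15: z = -0.6247 + 0.4696i, |z|^2 = 0.6107
Iter 16: z = -0.5883 + -0.4387i, |z|^2 = 0.5386
Iter 17: z = -0.6043 + 0.6642i, |z|^2 = 0.8064
Iter 18: z = -0.8340 + -0.6548i, |z|^2 = 1.1243
Iter 19: z = -0.4912 + 1.2402i, |z|^2 = 1.7794
Iter 20: z = -2.0547 + -1.0705i, |z|^2 = 5.3678
Escaped at iteration 20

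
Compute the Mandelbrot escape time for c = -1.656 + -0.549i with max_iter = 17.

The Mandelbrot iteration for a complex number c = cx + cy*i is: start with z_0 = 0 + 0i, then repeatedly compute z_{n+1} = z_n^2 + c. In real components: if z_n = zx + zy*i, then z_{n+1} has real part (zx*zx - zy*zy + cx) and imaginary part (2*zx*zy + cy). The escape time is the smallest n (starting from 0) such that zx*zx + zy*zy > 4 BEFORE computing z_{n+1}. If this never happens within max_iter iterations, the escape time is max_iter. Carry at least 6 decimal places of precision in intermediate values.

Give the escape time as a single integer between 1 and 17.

Answer: 3

Derivation:
z_0 = 0 + 0i, c = -1.6560 + -0.5490i
Iter 1: z = -1.6560 + -0.5490i, |z|^2 = 3.0437
Iter 2: z = 0.7849 + 1.2693i, |z|^2 = 2.2272
Iter 3: z = -2.6510 + 1.4436i, |z|^2 = 9.1117
Escaped at iteration 3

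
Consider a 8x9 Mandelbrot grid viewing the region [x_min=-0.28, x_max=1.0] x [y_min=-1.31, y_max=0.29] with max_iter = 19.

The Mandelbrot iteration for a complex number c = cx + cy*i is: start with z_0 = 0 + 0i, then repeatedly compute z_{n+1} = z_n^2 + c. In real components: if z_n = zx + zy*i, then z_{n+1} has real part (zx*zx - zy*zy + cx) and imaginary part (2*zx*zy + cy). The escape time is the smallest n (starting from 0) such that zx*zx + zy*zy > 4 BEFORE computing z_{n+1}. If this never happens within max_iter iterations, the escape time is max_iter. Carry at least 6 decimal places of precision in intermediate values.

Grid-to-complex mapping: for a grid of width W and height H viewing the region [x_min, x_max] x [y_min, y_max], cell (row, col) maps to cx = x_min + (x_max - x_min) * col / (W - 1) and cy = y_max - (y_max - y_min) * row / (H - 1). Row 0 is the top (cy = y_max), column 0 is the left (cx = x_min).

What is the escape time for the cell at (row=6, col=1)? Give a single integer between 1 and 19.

z_0 = 0 + 0i, c = -0.0971 + -0.9100i
Iter 1: z = -0.0971 + -0.9100i, |z|^2 = 0.8375
Iter 2: z = -0.9158 + -0.7332i, |z|^2 = 1.3763
Iter 3: z = 0.2040 + 0.4329i, |z|^2 = 0.2290
Iter 4: z = -0.2430 + -0.7334i, |z|^2 = 0.5969
Iter 5: z = -0.5760 + -0.5536i, |z|^2 = 0.6382
Iter 6: z = -0.0719 + -0.2723i, |z|^2 = 0.0793
Iter 7: z = -0.1661 + -0.8708i, |z|^2 = 0.7860
Iter 8: z = -0.8279 + -0.6207i, |z|^2 = 1.0707
Iter 9: z = 0.2030 + 0.1178i, |z|^2 = 0.0551
Iter 10: z = -0.0698 + -0.8622i, |z|^2 = 0.7482
Iter 11: z = -0.8356 + -0.7897i, |z|^2 = 1.3218
Iter 12: z = -0.0224 + 0.4097i, |z|^2 = 0.1684
Iter 13: z = -0.2645 + -0.9284i, |z|^2 = 0.9319
Iter 14: z = -0.8891 + -0.4188i, |z|^2 = 0.9659
Iter 15: z = 0.5179 + -0.1652i, |z|^2 = 0.2955
Iter 16: z = 0.1438 + -1.0812i, |z|^2 = 1.1896
Iter 17: z = -1.2454 + -1.2209i, |z|^2 = 3.0415
Iter 18: z = -0.0369 + 2.1309i, |z|^2 = 4.5423
Escaped at iteration 18

Answer: 18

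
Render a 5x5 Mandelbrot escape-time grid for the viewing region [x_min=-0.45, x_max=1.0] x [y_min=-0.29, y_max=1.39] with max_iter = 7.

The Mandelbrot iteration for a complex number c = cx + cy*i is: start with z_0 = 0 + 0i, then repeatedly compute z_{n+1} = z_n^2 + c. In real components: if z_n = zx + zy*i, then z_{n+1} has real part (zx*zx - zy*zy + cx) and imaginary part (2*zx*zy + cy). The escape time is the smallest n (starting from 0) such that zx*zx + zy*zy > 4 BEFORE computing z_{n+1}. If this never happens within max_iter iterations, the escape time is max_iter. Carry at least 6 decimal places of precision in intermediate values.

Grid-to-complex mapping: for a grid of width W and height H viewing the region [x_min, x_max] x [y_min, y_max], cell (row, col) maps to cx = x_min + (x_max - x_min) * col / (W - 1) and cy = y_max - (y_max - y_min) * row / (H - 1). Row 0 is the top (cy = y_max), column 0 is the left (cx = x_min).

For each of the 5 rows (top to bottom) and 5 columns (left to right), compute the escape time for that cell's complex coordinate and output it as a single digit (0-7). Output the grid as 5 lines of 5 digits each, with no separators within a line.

(row=0, col=0): c = -0.4500 + 1.3900i → escape time 2
(row=0, col=1): c = -0.0875 + 1.3900i → escape time 2
(row=0, col=2): c = 0.2750 + 1.3900i → escape time 2
(row=0, col=3): c = 0.6375 + 1.3900i → escape time 2
(row=0, col=4): c = 1.0000 + 1.3900i → escape time 2
(row=1, col=0): c = -0.4500 + 0.9700i → escape time 4
(row=1, col=1): c = -0.0875 + 0.9700i → escape time 7
(row=1, col=2): c = 0.2750 + 0.9700i → escape time 4
(row=1, col=3): c = 0.6375 + 0.9700i → escape time 2
(row=1, col=4): c = 1.0000 + 0.9700i → escape time 2
(row=2, col=0): c = -0.4500 + 0.5500i → escape time 7
(row=2, col=1): c = -0.0875 + 0.5500i → escape time 7
(row=2, col=2): c = 0.2750 + 0.5500i → escape time 7
(row=2, col=3): c = 0.6375 + 0.5500i → escape time 3
(row=2, col=4): c = 1.0000 + 0.5500i → escape time 2
(row=3, col=0): c = -0.4500 + 0.1300i → escape time 7
(row=3, col=1): c = -0.0875 + 0.1300i → escape time 7
(row=3, col=2): c = 0.2750 + 0.1300i → escape time 7
(row=3, col=3): c = 0.6375 + 0.1300i → escape time 4
(row=3, col=4): c = 1.0000 + 0.1300i → escape time 2
(row=4, col=0): c = -0.4500 + -0.2900i → escape time 7
(row=4, col=1): c = -0.0875 + -0.2900i → escape time 7
(row=4, col=2): c = 0.2750 + -0.2900i → escape time 7
(row=4, col=3): c = 0.6375 + -0.2900i → escape time 4
(row=4, col=4): c = 1.0000 + -0.2900i → escape time 2

Answer: 22222
47422
77732
77742
77742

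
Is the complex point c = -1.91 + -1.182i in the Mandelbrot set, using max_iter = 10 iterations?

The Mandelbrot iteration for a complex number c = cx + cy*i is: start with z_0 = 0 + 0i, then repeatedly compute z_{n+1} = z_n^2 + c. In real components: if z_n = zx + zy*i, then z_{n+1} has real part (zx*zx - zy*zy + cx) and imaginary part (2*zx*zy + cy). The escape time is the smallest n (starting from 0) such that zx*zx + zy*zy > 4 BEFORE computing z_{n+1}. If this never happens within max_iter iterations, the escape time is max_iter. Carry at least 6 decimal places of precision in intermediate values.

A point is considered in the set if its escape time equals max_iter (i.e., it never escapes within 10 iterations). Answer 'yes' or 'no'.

Answer: no

Derivation:
z_0 = 0 + 0i, c = -1.9100 + -1.1820i
Iter 1: z = -1.9100 + -1.1820i, |z|^2 = 5.0452
Escaped at iteration 1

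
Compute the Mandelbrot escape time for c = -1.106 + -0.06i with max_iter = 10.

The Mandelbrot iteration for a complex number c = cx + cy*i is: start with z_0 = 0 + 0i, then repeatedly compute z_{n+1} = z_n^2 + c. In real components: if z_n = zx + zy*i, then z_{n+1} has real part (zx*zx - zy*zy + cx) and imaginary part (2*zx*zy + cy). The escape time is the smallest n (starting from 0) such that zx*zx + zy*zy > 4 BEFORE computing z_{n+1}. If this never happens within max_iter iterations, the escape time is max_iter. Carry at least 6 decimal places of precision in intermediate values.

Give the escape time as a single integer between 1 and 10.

Answer: 10

Derivation:
z_0 = 0 + 0i, c = -1.1060 + -0.0600i
Iter 1: z = -1.1060 + -0.0600i, |z|^2 = 1.2268
Iter 2: z = 0.1136 + 0.0727i, |z|^2 = 0.0182
Iter 3: z = -1.0984 + -0.0435i, |z|^2 = 1.2083
Iter 4: z = 0.0985 + 0.0355i, |z|^2 = 0.0110
Iter 5: z = -1.0976 + -0.0530i, |z|^2 = 1.2074
Iter 6: z = 0.0958 + 0.0563i, |z|^2 = 0.0124
Iter 7: z = -1.1000 + -0.0492i, |z|^2 = 1.2124
Iter 8: z = 0.1016 + 0.0482i, |z|^2 = 0.0126
Iter 9: z = -1.0980 + -0.0502i, |z|^2 = 1.2081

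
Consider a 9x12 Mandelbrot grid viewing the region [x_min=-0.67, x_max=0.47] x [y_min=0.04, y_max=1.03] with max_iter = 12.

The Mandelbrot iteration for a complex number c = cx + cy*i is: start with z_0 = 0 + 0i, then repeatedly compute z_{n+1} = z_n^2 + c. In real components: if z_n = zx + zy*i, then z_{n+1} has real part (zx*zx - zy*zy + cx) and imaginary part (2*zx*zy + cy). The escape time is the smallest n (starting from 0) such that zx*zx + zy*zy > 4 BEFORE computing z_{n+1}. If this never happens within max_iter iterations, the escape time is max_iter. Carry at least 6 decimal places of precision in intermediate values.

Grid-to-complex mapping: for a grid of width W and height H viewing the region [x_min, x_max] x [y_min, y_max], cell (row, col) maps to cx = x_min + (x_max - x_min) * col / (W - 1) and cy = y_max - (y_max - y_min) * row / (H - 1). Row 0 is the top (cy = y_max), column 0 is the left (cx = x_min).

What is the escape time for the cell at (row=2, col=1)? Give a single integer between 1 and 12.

Answer: 4

Derivation:
z_0 = 0 + 0i, c = -0.5275 + 0.8500i
Iter 1: z = -0.5275 + 0.8500i, |z|^2 = 1.0008
Iter 2: z = -0.9717 + -0.0468i, |z|^2 = 0.9465
Iter 3: z = 0.4146 + 0.9409i, |z|^2 = 1.0571
Iter 4: z = -1.2408 + 1.6302i, |z|^2 = 4.1971
Escaped at iteration 4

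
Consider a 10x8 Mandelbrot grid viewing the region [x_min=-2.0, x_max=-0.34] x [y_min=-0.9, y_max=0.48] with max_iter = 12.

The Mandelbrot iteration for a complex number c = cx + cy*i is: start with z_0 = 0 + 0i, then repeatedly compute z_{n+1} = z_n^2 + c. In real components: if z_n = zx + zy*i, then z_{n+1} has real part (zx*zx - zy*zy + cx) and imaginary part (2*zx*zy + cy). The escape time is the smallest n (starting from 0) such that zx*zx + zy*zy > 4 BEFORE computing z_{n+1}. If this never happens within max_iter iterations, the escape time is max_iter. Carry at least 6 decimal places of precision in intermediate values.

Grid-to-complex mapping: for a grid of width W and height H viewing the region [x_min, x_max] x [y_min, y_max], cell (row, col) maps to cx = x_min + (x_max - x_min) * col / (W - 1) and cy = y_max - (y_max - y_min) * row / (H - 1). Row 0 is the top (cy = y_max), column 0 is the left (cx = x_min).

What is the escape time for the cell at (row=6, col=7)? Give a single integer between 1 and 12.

z_0 = 0 + 0i, c = -0.7089 + -0.7029i
Iter 1: z = -0.7089 + -0.7029i, |z|^2 = 0.9965
Iter 2: z = -0.7004 + 0.2936i, |z|^2 = 0.5767
Iter 3: z = -0.3046 + -1.1142i, |z|^2 = 1.3341
Iter 4: z = -1.8575 + -0.0241i, |z|^2 = 3.4508
Iter 5: z = 2.7408 + -0.6132i, |z|^2 = 7.8880
Escaped at iteration 5

Answer: 5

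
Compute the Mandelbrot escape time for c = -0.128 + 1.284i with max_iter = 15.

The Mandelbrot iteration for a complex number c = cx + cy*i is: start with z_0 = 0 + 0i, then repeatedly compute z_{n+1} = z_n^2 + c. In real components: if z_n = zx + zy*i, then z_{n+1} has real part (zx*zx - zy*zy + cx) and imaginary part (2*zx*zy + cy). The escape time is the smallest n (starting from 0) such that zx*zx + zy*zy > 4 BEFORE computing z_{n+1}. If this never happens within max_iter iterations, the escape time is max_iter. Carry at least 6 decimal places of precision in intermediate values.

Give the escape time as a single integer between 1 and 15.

Answer: 2

Derivation:
z_0 = 0 + 0i, c = -0.1280 + 1.2840i
Iter 1: z = -0.1280 + 1.2840i, |z|^2 = 1.6650
Iter 2: z = -1.7603 + 0.9553i, |z|^2 = 4.0111
Escaped at iteration 2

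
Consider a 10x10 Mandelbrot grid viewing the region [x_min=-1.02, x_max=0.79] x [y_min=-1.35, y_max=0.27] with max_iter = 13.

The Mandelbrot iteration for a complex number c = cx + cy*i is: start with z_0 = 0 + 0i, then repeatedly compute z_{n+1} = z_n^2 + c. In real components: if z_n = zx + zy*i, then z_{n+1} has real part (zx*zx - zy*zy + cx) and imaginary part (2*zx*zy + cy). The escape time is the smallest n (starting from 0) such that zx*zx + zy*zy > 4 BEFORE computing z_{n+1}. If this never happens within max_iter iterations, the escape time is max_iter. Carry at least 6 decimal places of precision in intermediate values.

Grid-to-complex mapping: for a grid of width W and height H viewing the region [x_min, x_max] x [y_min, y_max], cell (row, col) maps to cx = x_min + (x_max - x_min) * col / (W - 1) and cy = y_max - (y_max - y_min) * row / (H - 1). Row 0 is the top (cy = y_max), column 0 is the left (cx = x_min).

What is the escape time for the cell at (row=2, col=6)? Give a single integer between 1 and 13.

z_0 = 0 + 0i, c = 0.1867 + -0.0900i
Iter 1: z = 0.1867 + -0.0900i, |z|^2 = 0.0429
Iter 2: z = 0.2134 + -0.1236i, |z|^2 = 0.0608
Iter 3: z = 0.2169 + -0.1428i, |z|^2 = 0.0674
Iter 4: z = 0.2133 + -0.1519i, |z|^2 = 0.0686
Iter 5: z = 0.2091 + -0.1548i, |z|^2 = 0.0677
Iter 6: z = 0.2064 + -0.1548i, |z|^2 = 0.0666
Iter 7: z = 0.2053 + -0.1539i, |z|^2 = 0.0658
Iter 8: z = 0.2051 + -0.1532i, |z|^2 = 0.0656
Iter 9: z = 0.2053 + -0.1529i, |z|^2 = 0.0655
Iter 10: z = 0.2054 + -0.1528i, |z|^2 = 0.0655
Iter 11: z = 0.2055 + -0.1528i, |z|^2 = 0.0656
Iter 12: z = 0.2056 + -0.1528i, |z|^2 = 0.0656

Answer: 13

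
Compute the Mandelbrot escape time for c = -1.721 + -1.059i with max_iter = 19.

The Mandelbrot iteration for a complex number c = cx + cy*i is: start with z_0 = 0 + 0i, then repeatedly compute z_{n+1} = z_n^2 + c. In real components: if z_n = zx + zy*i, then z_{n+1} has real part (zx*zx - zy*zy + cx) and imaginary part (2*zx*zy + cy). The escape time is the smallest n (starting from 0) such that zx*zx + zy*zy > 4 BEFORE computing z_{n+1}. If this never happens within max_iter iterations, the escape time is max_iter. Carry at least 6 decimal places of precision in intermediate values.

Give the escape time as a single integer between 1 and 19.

z_0 = 0 + 0i, c = -1.7210 + -1.0590i
Iter 1: z = -1.7210 + -1.0590i, |z|^2 = 4.0833
Escaped at iteration 1

Answer: 1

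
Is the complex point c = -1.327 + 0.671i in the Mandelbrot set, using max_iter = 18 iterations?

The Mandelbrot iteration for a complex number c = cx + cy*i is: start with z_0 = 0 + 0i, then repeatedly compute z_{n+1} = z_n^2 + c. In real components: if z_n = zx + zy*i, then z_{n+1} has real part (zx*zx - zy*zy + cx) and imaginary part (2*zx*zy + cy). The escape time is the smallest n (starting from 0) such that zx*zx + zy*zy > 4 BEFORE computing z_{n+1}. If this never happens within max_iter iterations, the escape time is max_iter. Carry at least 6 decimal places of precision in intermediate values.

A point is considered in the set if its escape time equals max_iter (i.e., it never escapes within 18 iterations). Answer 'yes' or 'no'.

Answer: no

Derivation:
z_0 = 0 + 0i, c = -1.3270 + 0.6710i
Iter 1: z = -1.3270 + 0.6710i, |z|^2 = 2.2112
Iter 2: z = -0.0163 + -1.1098i, |z|^2 = 1.2320
Iter 3: z = -2.5585 + 0.7072i, |z|^2 = 7.0459
Escaped at iteration 3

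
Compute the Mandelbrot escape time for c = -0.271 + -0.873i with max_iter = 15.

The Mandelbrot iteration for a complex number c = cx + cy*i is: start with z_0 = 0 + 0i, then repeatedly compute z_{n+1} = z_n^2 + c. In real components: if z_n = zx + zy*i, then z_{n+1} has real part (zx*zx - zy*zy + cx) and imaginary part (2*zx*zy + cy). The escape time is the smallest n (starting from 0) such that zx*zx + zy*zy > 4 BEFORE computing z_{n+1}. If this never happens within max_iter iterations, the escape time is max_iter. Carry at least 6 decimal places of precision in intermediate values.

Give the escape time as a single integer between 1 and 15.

Answer: 9

Derivation:
z_0 = 0 + 0i, c = -0.2710 + -0.8730i
Iter 1: z = -0.2710 + -0.8730i, |z|^2 = 0.8356
Iter 2: z = -0.9597 + -0.3998i, |z|^2 = 1.0809
Iter 3: z = 0.4901 + -0.1056i, |z|^2 = 0.2514
Iter 4: z = -0.0419 + -0.9765i, |z|^2 = 0.9553
Iter 5: z = -1.2228 + -0.7911i, |z|^2 = 2.1211
Iter 6: z = 0.5982 + 1.0618i, |z|^2 = 1.4853
Iter 7: z = -1.0405 + 0.3974i, |z|^2 = 1.2405
Iter 8: z = 0.6536 + -1.7000i, |z|^2 = 3.3171
Iter 9: z = -2.7337 + -3.0952i, |z|^2 = 17.0533
Escaped at iteration 9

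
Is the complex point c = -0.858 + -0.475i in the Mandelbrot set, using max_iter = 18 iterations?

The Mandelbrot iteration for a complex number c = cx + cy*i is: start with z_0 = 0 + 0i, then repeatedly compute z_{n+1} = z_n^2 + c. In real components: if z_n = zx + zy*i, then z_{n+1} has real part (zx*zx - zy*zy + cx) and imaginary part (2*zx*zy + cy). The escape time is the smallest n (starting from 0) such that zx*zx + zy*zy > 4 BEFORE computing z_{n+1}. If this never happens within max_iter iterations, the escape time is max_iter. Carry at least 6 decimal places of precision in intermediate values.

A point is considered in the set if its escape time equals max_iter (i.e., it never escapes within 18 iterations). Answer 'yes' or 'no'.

z_0 = 0 + 0i, c = -0.8580 + -0.4750i
Iter 1: z = -0.8580 + -0.4750i, |z|^2 = 0.9618
Iter 2: z = -0.3475 + 0.3401i, |z|^2 = 0.2364
Iter 3: z = -0.8529 + -0.7113i, |z|^2 = 1.2335
Iter 4: z = -0.6365 + 0.7385i, |z|^2 = 0.9505
Iter 5: z = -0.9982 + -1.4151i, |z|^2 = 2.9988
Iter 6: z = -1.8640 + 2.3500i, |z|^2 = 8.9973
Escaped at iteration 6

Answer: no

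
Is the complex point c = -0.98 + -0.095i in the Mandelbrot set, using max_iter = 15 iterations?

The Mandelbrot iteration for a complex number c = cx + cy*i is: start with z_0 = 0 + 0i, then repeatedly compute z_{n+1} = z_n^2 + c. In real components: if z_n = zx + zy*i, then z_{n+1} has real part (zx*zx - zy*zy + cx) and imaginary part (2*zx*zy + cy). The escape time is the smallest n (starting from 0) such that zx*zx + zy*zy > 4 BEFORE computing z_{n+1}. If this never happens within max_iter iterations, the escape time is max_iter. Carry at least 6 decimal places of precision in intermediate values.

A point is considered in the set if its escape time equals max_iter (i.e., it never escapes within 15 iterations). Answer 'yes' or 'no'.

Answer: yes

Derivation:
z_0 = 0 + 0i, c = -0.9800 + -0.0950i
Iter 1: z = -0.9800 + -0.0950i, |z|^2 = 0.9694
Iter 2: z = -0.0286 + 0.0912i, |z|^2 = 0.0091
Iter 3: z = -0.9875 + -0.1002i, |z|^2 = 0.9852
Iter 4: z = -0.0149 + 0.1029i, |z|^2 = 0.0108
Iter 5: z = -0.9904 + -0.0981i, |z|^2 = 0.9905
Iter 6: z = -0.0088 + 0.0992i, |z|^2 = 0.0099
Iter 7: z = -0.9898 + -0.0967i, |z|^2 = 0.9890
Iter 8: z = -0.0097 + 0.0965i, |z|^2 = 0.0094
Iter 9: z = -0.9892 + -0.0969i, |z|^2 = 0.9879
Iter 10: z = -0.0108 + 0.0967i, |z|^2 = 0.0095
Iter 11: z = -0.9892 + -0.0971i, |z|^2 = 0.9880
Iter 12: z = -0.0109 + 0.0971i, |z|^2 = 0.0095
Iter 13: z = -0.9893 + -0.0971i, |z|^2 = 0.9882
Iter 14: z = -0.0107 + 0.0971i, |z|^2 = 0.0096
Did not escape in 15 iterations → in set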